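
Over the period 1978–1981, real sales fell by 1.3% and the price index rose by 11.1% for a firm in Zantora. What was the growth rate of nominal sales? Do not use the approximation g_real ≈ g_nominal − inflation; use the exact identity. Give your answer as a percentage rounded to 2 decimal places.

9.66%

(1 + g_nom) = (1 + g_real)(1 + π) = 0.9870 × 1.1110 = 1.09656.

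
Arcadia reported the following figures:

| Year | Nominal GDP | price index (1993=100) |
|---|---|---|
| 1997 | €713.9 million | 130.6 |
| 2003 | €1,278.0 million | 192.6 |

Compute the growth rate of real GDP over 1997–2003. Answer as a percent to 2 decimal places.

21.39%

Deflate each year: 1997 → 713.9/1.306 = 546.63; 2003 → 1278.0/1.926 = 663.55.
So real GDP changed by 663.55/546.63 − 1 = 0.2139, i.e. 21.39%.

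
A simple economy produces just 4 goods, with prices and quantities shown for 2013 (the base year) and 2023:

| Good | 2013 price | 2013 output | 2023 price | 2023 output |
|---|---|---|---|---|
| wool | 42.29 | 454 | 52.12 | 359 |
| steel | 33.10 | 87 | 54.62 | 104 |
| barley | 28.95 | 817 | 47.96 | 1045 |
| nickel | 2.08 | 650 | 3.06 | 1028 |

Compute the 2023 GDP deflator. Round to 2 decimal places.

Nominal GDP 2023 = 52.12·359 + 54.62·104 + 47.96·1045 + 3.06·1028 = 77655.44.
Real GDP 2023 (at 2013 prices) = 42.29·359 + 33.10·104 + 28.95·1045 + 2.08·1028 = 51015.50.
Deflator = Nominal/Real × 100 = 77655.44/51015.50 × 100 = 152.219.

152.22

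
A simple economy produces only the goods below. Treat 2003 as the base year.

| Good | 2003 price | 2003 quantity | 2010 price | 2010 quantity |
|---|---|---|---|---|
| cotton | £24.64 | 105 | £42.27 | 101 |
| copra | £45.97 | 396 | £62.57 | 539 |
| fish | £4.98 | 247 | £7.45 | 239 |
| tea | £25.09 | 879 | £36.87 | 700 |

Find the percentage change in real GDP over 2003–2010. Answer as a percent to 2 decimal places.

Real GDP 2003 = Nominal GDP 2003 = 24.64·105 + 45.97·396 + 4.98·247 + 25.09·879 = 44075.49.
Real GDP 2010 (at 2003 prices) = 24.64·101 + 45.97·539 + 4.98·239 + 25.09·700 = 46019.69.
Real growth = 46019.69/44075.49 − 1 = 0.0441.

4.41%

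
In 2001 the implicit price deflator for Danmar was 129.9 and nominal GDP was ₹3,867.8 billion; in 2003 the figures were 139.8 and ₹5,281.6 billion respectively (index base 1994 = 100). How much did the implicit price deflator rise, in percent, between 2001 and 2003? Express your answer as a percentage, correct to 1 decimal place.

7.6%

Price-level change = 139.8 / 129.9 − 1 = 0.0762.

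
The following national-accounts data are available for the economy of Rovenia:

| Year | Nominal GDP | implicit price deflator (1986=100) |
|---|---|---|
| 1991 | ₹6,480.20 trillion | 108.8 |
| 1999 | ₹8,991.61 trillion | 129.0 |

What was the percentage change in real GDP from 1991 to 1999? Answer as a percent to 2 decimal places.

17.03%

Real GDP 1991 = 6480.20 / 1.088 = 5956.07.
Real GDP 1999 = 8991.61 / 1.290 = 6970.24.
Real growth = 6970.24 / 5956.07 − 1 = 0.1703.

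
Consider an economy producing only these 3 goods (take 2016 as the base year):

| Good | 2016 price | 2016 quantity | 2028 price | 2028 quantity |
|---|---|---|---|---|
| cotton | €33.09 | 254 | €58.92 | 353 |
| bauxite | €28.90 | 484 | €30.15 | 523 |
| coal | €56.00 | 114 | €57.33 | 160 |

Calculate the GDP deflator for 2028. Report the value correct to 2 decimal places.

127.92

Nominal GDP 2028 = 58.92·353 + 30.15·523 + 57.33·160 = 45740.01.
Real GDP 2028 (at 2016 prices) = 33.09·353 + 28.90·523 + 56.00·160 = 35755.47.
Deflator = Nominal/Real × 100 = 45740.01/35755.47 × 100 = 127.925.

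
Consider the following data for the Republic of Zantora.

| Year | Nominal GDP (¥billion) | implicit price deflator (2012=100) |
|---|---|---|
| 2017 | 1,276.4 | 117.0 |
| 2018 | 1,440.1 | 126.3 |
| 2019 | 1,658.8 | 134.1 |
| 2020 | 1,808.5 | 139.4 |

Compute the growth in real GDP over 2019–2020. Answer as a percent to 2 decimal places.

4.88%

Real GDP 2019 = 1658.8/1.341 = 1236.99.
Real GDP 2020 = 1808.5/1.394 = 1297.35.
Change = 1297.35/1236.99 − 1 = 0.0488.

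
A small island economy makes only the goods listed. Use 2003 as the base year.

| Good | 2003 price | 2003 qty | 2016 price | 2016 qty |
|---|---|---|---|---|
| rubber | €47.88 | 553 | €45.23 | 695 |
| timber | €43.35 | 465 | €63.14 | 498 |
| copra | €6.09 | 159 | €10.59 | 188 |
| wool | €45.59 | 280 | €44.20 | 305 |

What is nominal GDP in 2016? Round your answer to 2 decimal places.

Nominal GDP 2016 = Σ (p_2016 × q_2016) = 45.23·695 + 63.14·498 + 10.59·188 + 44.20·305 = 78350.49.

€78350.49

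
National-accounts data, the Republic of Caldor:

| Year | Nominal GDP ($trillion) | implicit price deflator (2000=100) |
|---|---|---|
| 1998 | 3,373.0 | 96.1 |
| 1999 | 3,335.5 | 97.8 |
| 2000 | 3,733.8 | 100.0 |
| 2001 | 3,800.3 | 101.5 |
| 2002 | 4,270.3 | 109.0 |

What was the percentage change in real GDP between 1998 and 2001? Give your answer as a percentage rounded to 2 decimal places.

6.67%

Real GDP 1998 = 3373.0/0.961 = 3509.89.
Real GDP 2001 = 3800.3/1.015 = 3744.14.
Change = 3744.14/3509.89 − 1 = 0.0667.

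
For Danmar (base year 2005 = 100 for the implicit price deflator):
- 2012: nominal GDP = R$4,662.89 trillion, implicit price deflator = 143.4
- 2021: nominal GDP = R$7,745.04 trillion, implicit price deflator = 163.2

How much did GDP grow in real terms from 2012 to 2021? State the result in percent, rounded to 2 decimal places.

Deflate each year: 2012 → 4662.89/1.434 = 3251.67; 2021 → 7745.04/1.632 = 4745.74.
So real GDP changed by 4745.74/3251.67 − 1 = 0.4595, i.e. 45.95%.

45.95%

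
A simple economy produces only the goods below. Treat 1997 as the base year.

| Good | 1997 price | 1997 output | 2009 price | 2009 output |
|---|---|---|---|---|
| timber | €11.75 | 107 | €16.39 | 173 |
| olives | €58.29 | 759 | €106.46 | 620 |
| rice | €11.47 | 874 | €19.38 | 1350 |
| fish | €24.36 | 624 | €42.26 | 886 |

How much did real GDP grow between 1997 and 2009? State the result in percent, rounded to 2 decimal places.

6.38%

Real GDP 1997 = Nominal GDP 1997 = 11.75·107 + 58.29·759 + 11.47·874 + 24.36·624 = 70724.78.
Real GDP 2009 (at 1997 prices) = 11.75·173 + 58.29·620 + 11.47·1350 + 24.36·886 = 75240.01.
Real growth = 75240.01/70724.78 − 1 = 0.0638.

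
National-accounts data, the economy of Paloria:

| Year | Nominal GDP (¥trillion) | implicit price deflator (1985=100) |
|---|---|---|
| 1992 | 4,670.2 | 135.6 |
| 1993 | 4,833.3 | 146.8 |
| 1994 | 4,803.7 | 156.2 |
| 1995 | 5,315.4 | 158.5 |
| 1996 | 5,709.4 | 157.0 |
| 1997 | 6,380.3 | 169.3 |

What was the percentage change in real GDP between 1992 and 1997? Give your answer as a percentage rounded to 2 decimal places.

Real GDP 1992 = 4670.2/1.356 = 3444.10.
Real GDP 1997 = 6380.3/1.693 = 3768.64.
Change = 3768.64/3444.10 − 1 = 0.0942.

9.42%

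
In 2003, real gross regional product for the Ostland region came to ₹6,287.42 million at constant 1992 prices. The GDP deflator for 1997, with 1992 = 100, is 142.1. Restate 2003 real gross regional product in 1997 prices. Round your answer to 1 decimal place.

₹8,934.4 million

Real gross regional product in 1997 prices = Real gross regional product in 1992 prices × (P_1997/P_1992) = 6287.42 × 1.421 = 8934.42.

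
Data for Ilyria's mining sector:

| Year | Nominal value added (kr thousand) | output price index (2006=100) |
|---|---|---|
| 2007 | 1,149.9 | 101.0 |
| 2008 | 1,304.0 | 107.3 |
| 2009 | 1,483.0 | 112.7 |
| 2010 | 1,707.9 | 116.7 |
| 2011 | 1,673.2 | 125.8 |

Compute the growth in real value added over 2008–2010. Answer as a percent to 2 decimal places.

Real value added 2008 = 1304.0/1.073 = 1215.28.
Real value added 2010 = 1707.9/1.167 = 1463.50.
Change = 1463.50/1215.28 − 1 = 0.2042.

20.42%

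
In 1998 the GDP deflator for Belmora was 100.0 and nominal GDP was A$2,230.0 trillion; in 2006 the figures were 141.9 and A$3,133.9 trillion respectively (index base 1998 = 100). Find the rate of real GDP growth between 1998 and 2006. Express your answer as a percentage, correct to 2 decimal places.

Deflate each year: 1998 → 2230.0/1.000 = 2230.00; 2006 → 3133.9/1.419 = 2208.53.
So real GDP changed by 2208.53/2230.00 − 1 = -0.0096, i.e. -0.96%.

-0.96%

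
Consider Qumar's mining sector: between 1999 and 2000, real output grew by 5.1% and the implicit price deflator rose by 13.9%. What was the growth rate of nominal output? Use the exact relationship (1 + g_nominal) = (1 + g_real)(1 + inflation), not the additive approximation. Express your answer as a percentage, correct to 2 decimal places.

19.71%

(1 + g_nom) = (1 + g_real)(1 + π) = 1.0510 × 1.1390 = 1.19709.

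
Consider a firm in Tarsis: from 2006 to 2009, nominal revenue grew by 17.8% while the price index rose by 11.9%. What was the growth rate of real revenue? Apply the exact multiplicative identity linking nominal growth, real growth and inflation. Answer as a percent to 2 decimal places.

5.27%

(1 + g_nom) = (1 + g_real)(1 + π), so g_real = 1.1780 / 1.1190 − 1 = 0.05273.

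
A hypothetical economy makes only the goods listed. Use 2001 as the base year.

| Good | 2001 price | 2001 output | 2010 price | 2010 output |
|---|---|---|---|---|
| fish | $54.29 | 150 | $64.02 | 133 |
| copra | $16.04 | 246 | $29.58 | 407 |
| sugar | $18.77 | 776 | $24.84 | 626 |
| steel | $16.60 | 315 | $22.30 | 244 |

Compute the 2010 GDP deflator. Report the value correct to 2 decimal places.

140.59

Nominal GDP 2010 = 64.02·133 + 29.58·407 + 24.84·626 + 22.30·244 = 41544.76.
Real GDP 2010 (at 2001 prices) = 54.29·133 + 16.04·407 + 18.77·626 + 16.60·244 = 29549.27.
Deflator = Nominal/Real × 100 = 41544.76/29549.27 × 100 = 140.595.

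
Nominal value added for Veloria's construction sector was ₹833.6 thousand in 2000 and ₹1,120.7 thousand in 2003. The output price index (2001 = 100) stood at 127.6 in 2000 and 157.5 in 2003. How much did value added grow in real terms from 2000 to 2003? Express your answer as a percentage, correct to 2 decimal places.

8.92%

Real value added 2000 = 833.6 / 1.276 = 653.29.
Real value added 2003 = 1120.7 / 1.575 = 711.56.
Real growth = 711.56 / 653.29 − 1 = 0.0892.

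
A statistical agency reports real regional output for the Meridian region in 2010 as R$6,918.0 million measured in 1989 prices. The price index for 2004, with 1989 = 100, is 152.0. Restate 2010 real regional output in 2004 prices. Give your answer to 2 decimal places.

R$10,515.36 million

Real regional output in 2004 prices = Real regional output in 1989 prices × (P_2004/P_1989) = 6918.0 × 1.520 = 10515.36.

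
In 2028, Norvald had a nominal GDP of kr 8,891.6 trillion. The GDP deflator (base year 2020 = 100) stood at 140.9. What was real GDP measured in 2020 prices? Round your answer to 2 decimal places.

Real GDP = Nominal / (GDP deflator/100) = 8891.6 / 1.409 = 6310.57.

kr 6,310.57 trillion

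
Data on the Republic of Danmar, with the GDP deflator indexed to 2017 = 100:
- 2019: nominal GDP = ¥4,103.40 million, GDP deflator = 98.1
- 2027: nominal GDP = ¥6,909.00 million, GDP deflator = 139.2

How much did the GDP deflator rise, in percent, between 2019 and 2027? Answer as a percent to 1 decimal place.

Price-level change = 139.2 / 98.1 − 1 = 0.4190.

41.9%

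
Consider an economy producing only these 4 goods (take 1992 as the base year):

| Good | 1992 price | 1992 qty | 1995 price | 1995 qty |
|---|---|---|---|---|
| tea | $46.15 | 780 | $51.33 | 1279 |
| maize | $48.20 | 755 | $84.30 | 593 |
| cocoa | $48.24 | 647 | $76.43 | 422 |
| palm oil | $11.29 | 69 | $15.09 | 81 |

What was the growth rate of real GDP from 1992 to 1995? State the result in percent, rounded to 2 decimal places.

4.31%

Real GDP 1992 = Nominal GDP 1992 = 46.15·780 + 48.20·755 + 48.24·647 + 11.29·69 = 104378.29.
Real GDP 1995 (at 1992 prices) = 46.15·1279 + 48.20·593 + 48.24·422 + 11.29·81 = 108880.22.
Real growth = 108880.22/104378.29 − 1 = 0.0431.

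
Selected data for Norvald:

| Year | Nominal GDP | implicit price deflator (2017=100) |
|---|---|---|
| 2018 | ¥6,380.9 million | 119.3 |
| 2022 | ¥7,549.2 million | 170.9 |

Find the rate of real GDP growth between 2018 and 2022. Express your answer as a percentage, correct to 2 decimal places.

-17.41%

Real GDP 2018 = 6380.9 / 1.193 = 5348.62.
Real GDP 2022 = 7549.2 / 1.709 = 4417.32.
Real growth = 4417.32 / 5348.62 − 1 = -0.1741.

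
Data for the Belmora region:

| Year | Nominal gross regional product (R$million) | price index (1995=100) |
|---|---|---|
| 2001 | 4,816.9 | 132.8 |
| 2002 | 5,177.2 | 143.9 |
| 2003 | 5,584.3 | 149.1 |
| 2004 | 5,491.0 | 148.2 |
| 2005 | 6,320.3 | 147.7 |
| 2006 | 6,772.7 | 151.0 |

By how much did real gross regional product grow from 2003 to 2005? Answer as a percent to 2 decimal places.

Real gross regional product 2003 = 5584.3/1.491 = 3745.34.
Real gross regional product 2005 = 6320.3/1.477 = 4279.15.
Change = 4279.15/3745.34 − 1 = 0.1425.

14.25%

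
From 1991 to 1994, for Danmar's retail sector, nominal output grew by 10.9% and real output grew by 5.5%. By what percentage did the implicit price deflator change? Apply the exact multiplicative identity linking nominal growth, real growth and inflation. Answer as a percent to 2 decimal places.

(1 + g_nom) = (1 + g_real)(1 + π), so π = 1.1090 / 1.0550 − 1 = 0.05118.

5.12%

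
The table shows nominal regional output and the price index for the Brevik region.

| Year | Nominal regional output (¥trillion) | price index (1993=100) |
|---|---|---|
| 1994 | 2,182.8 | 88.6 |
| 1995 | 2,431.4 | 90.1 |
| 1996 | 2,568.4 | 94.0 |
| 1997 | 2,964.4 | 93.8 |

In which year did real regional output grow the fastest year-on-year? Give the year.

1997

1995: real = 2431.4/0.901 = 2698.56; growth vs 1994 (2463.66) = 9.53%.
1996: real = 2568.4/0.940 = 2732.34; growth vs 1995 (2698.56) = 1.25%.
1997: real = 2964.4/0.938 = 3160.34; growth vs 1996 (2732.34) = 15.66%.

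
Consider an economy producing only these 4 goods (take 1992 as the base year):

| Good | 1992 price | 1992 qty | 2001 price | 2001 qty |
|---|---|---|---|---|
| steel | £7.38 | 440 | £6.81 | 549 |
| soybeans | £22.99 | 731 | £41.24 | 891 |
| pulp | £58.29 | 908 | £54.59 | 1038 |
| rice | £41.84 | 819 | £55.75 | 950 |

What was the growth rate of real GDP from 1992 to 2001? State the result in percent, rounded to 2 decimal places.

16.36%

Real GDP 1992 = Nominal GDP 1992 = 7.38·440 + 22.99·731 + 58.29·908 + 41.84·819 = 107247.17.
Real GDP 2001 (at 1992 prices) = 7.38·549 + 22.99·891 + 58.29·1038 + 41.84·950 = 124788.73.
Real growth = 124788.73/107247.17 − 1 = 0.1636.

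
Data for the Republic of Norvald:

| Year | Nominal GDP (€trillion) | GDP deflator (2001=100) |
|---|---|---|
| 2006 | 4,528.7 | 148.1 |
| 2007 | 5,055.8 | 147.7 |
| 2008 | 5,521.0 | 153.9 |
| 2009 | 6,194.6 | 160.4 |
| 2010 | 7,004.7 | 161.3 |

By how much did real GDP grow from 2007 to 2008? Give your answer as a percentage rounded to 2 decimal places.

4.80%

Real GDP 2007 = 5055.8/1.477 = 3423.02.
Real GDP 2008 = 5521.0/1.539 = 3587.39.
Change = 3587.39/3423.02 − 1 = 0.0480.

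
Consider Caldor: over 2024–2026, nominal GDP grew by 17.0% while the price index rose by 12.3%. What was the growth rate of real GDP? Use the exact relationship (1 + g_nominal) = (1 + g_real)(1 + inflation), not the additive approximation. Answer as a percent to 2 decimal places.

(1 + g_nom) = (1 + g_real)(1 + π), so g_real = 1.1700 / 1.1230 − 1 = 0.04185.

4.19%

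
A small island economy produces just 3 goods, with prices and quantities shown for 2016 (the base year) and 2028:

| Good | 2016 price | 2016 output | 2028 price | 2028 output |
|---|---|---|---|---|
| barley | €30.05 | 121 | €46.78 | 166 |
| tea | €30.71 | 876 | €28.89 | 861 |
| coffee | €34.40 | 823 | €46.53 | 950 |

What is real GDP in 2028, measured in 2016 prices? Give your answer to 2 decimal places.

€64109.61

Real GDP 2028 = Σ (p_2016 × q_2028) = 30.05·166 + 30.71·861 + 34.40·950 = 64109.61.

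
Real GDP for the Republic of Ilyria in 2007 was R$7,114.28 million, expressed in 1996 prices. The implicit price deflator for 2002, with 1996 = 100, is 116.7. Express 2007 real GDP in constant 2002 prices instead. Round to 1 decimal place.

Real GDP in 2002 prices = Real GDP in 1996 prices × (P_2002/P_1996) = 7114.28 × 1.167 = 8302.36.

R$8,302.4 million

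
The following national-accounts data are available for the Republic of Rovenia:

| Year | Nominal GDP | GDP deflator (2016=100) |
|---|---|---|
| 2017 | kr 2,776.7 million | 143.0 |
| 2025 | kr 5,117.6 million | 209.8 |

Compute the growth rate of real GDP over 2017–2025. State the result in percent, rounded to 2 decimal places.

Deflate each year: 2017 → 2776.7/1.430 = 1941.75; 2025 → 5117.6/2.098 = 2439.28.
So real GDP changed by 2439.28/1941.75 − 1 = 0.2562, i.e. 25.62%.

25.62%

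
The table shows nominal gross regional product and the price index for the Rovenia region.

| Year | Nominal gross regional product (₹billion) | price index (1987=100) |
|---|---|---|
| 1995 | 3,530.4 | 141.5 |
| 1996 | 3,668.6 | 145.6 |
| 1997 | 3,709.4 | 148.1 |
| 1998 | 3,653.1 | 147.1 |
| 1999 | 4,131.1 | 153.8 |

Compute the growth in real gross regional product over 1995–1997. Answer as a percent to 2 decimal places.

Real gross regional product 1995 = 3530.4/1.415 = 2494.98.
Real gross regional product 1997 = 3709.4/1.481 = 2504.66.
Change = 2504.66/2494.98 − 1 = 0.0039.

0.39%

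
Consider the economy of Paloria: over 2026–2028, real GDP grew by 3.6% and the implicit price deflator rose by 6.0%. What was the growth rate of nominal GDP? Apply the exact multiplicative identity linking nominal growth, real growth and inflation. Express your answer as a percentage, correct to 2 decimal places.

(1 + g_nom) = (1 + g_real)(1 + π) = 1.0360 × 1.0600 = 1.09816.

9.82%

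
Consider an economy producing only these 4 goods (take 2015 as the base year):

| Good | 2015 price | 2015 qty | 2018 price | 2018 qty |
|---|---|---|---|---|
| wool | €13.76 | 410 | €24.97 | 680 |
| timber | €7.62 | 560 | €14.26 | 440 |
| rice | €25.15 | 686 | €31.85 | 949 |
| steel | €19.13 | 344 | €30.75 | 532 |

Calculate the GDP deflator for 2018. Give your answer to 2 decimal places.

Nominal GDP 2018 = 24.97·680 + 14.26·440 + 31.85·949 + 30.75·532 = 69838.65.
Real GDP 2018 (at 2015 prices) = 13.76·680 + 7.62·440 + 25.15·949 + 19.13·532 = 46754.11.
Deflator = Nominal/Real × 100 = 69838.65/46754.11 × 100 = 149.374.

149.37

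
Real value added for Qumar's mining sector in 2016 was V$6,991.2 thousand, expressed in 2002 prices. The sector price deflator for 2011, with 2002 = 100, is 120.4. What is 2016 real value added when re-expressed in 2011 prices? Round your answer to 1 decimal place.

Real value added in 2011 prices = Real value added in 2002 prices × (P_2011/P_2002) = 6991.2 × 1.204 = 8417.40.

V$8,417.4 thousand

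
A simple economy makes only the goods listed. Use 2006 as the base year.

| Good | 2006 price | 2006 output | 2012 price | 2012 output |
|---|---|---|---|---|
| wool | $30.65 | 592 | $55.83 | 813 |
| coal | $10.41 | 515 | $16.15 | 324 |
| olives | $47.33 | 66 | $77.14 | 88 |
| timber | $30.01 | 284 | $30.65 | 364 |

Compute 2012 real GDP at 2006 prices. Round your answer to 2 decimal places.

Real GDP 2012 = Σ (p_2006 × q_2012) = 30.65·813 + 10.41·324 + 47.33·88 + 30.01·364 = 43379.97.

$43379.97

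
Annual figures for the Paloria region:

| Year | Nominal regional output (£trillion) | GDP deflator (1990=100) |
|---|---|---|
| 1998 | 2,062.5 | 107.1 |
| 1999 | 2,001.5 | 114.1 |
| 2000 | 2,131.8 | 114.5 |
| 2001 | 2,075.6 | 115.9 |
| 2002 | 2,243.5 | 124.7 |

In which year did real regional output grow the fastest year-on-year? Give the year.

1999: real = 2001.5/1.141 = 1754.16; growth vs 1998 (1925.77) = -8.91%.
2000: real = 2131.8/1.145 = 1861.83; growth vs 1999 (1754.16) = 6.14%.
2001: real = 2075.6/1.159 = 1790.85; growth vs 2000 (1861.83) = -3.81%.
2002: real = 2243.5/1.247 = 1799.12; growth vs 2001 (1790.85) = 0.46%.

2000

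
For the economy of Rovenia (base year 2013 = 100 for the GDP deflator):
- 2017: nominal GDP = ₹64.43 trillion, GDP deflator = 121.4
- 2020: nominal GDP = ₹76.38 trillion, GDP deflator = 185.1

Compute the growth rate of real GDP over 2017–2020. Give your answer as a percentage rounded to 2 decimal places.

-22.25%

Deflate each year: 2017 → 64.43/1.214 = 53.07; 2020 → 76.38/1.851 = 41.26.
So real GDP changed by 41.26/53.07 − 1 = -0.2225, i.e. -22.25%.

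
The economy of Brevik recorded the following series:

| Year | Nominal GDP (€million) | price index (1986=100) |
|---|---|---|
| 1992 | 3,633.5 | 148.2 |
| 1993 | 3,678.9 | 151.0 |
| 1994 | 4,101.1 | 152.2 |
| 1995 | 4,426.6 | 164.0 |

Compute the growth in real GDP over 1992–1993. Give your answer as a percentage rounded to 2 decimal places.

-0.63%

Real GDP 1992 = 3633.5/1.482 = 2451.75.
Real GDP 1993 = 3678.9/1.510 = 2436.36.
Change = 2436.36/2451.75 − 1 = -0.0063.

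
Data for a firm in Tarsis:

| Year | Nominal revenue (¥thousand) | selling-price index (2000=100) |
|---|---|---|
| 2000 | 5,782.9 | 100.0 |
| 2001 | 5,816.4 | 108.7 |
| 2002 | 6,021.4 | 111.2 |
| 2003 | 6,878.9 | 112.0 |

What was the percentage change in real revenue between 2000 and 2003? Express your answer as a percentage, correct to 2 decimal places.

6.21%

Real revenue 2000 = 5782.9/1.000 = 5782.90.
Real revenue 2003 = 6878.9/1.120 = 6141.88.
Change = 6141.88/5782.90 − 1 = 0.0621.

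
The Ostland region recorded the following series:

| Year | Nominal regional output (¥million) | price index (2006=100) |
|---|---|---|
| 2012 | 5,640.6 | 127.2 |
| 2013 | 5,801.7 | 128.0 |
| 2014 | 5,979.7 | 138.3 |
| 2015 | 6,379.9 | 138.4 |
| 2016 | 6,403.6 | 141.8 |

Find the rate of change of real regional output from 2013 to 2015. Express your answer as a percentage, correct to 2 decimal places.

Real regional output 2013 = 5801.7/1.280 = 4532.58.
Real regional output 2015 = 6379.9/1.384 = 4609.75.
Change = 4609.75/4532.58 − 1 = 0.0170.

1.70%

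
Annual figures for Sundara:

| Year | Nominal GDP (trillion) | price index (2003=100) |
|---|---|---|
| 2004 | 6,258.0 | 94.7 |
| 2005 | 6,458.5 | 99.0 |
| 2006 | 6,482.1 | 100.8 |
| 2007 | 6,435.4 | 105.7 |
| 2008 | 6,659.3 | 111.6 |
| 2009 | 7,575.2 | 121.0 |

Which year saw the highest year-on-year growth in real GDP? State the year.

2009

2005: real = 6458.5/0.990 = 6523.74; growth vs 2004 (6608.24) = -1.28%.
2006: real = 6482.1/1.008 = 6430.65; growth vs 2005 (6523.74) = -1.43%.
2007: real = 6435.4/1.057 = 6088.36; growth vs 2006 (6430.65) = -5.32%.
2008: real = 6659.3/1.116 = 5967.11; growth vs 2007 (6088.36) = -1.99%.
2009: real = 7575.2/1.210 = 6260.50; growth vs 2008 (5967.11) = 4.92%.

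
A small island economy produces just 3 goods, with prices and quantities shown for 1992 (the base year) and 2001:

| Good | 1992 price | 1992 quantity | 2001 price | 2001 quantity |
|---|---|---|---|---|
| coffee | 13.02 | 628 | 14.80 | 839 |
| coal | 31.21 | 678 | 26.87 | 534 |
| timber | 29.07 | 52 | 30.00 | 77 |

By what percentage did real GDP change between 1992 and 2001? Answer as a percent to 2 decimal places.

Real GDP 1992 = Nominal GDP 1992 = 13.02·628 + 31.21·678 + 29.07·52 = 30848.58.
Real GDP 2001 (at 1992 prices) = 13.02·839 + 31.21·534 + 29.07·77 = 29828.31.
Real growth = 29828.31/30848.58 − 1 = -0.0331.

-3.31%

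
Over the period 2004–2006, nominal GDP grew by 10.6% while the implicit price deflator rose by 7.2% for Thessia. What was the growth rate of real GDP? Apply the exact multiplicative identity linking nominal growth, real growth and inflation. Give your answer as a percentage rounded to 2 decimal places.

(1 + g_nom) = (1 + g_real)(1 + π), so g_real = 1.1060 / 1.0720 − 1 = 0.03172.

3.17%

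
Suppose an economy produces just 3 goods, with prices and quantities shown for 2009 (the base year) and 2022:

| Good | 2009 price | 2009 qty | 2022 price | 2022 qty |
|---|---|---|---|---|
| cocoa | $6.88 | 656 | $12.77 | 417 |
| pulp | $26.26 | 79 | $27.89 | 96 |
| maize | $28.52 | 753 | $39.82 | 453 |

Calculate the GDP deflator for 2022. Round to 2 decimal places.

142.23

Nominal GDP 2022 = 12.77·417 + 27.89·96 + 39.82·453 = 26040.99.
Real GDP 2022 (at 2009 prices) = 6.88·417 + 26.26·96 + 28.52·453 = 18309.48.
Deflator = Nominal/Real × 100 = 26040.99/18309.48 × 100 = 142.227.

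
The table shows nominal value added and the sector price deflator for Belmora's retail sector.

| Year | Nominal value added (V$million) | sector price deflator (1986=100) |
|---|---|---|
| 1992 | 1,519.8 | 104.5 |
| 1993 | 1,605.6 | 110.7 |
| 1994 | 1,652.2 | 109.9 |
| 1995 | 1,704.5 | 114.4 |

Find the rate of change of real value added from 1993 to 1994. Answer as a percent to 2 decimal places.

Real value added 1993 = 1605.6/1.107 = 1450.41.
Real value added 1994 = 1652.2/1.099 = 1503.37.
Change = 1503.37/1450.41 − 1 = 0.0365.

3.65%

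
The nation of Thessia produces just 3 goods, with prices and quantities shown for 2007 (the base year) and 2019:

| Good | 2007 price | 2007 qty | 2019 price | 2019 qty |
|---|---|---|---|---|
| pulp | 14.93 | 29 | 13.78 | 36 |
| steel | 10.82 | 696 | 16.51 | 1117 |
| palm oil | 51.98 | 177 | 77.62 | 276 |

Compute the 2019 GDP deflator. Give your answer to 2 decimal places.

Nominal GDP 2019 = 13.78·36 + 16.51·1117 + 77.62·276 = 40360.87.
Real GDP 2019 (at 2007 prices) = 14.93·36 + 10.82·1117 + 51.98·276 = 26969.90.
Deflator = Nominal/Real × 100 = 40360.87/26969.90 × 100 = 149.652.

149.65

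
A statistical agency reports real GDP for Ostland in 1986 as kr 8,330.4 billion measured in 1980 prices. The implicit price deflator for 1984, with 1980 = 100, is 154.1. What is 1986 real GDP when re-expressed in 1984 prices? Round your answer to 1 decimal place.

Real GDP in 1984 prices = Real GDP in 1980 prices × (P_1984/P_1980) = 8330.4 × 1.541 = 12837.15.

kr 12,837.1 billion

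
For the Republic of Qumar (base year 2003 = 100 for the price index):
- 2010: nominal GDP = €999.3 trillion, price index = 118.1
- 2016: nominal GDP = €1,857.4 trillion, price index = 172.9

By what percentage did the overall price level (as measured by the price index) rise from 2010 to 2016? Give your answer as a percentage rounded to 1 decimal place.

Price-level change = 172.9 / 118.1 − 1 = 0.4640.

46.4%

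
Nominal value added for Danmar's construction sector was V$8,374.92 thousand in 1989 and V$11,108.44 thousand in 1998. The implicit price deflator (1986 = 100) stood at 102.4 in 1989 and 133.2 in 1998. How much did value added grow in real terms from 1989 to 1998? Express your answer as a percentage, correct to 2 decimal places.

1.97%

Deflate each year: 1989 → 8374.92/1.024 = 8178.63; 1998 → 11108.44/1.332 = 8339.67.
So real value added changed by 8339.67/8178.63 − 1 = 0.0197, i.e. 1.97%.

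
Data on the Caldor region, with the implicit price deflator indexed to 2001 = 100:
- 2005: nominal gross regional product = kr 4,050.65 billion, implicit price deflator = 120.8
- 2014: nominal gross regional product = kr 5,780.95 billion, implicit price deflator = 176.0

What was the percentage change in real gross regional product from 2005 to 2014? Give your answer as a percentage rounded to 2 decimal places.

Real gross regional product 2005 = 4050.65 / 1.208 = 3353.19.
Real gross regional product 2014 = 5780.95 / 1.760 = 3284.63.
Real growth = 3284.63 / 3353.19 − 1 = -0.0204.

-2.04%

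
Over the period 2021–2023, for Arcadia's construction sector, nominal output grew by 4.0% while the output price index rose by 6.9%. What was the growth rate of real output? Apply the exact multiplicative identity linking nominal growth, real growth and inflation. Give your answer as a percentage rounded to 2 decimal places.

-2.71%

(1 + g_nom) = (1 + g_real)(1 + π), so g_real = 1.0400 / 1.0690 − 1 = -0.02713.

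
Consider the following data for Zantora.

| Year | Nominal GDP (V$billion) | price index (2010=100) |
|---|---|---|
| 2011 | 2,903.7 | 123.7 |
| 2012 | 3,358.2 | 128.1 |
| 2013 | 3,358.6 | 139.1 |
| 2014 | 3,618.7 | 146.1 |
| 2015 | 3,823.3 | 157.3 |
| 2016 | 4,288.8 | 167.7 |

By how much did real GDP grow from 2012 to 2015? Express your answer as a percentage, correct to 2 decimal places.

-7.28%

Real GDP 2012 = 3358.2/1.281 = 2621.55.
Real GDP 2015 = 3823.3/1.573 = 2430.58.
Change = 2430.58/2621.55 − 1 = -0.0728.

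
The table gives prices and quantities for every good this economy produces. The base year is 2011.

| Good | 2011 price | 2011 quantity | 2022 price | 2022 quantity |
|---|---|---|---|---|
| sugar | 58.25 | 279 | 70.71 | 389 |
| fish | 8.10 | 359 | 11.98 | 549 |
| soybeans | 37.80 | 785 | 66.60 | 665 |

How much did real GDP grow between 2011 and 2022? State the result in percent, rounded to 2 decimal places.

6.98%

Real GDP 2011 = Nominal GDP 2011 = 58.25·279 + 8.10·359 + 37.80·785 = 48832.65.
Real GDP 2022 (at 2011 prices) = 58.25·389 + 8.10·549 + 37.80·665 = 52243.15.
Real growth = 52243.15/48832.65 − 1 = 0.0698.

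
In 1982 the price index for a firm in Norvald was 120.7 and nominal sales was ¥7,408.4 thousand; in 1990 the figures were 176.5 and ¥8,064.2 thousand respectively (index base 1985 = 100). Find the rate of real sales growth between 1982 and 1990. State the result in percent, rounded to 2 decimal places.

-25.56%

Deflate each year: 1982 → 7408.4/1.207 = 6137.86; 1990 → 8064.2/1.765 = 4568.95.
So real sales changed by 4568.95/6137.86 − 1 = -0.2556, i.e. -25.56%.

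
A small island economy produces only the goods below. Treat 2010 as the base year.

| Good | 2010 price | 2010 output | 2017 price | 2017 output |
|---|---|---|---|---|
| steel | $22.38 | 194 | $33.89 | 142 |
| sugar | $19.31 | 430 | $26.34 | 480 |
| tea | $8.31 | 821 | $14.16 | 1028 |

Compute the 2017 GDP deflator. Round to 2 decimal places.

152.52

Nominal GDP 2017 = 33.89·142 + 26.34·480 + 14.16·1028 = 32012.06.
Real GDP 2017 (at 2010 prices) = 22.38·142 + 19.31·480 + 8.31·1028 = 20989.44.
Deflator = Nominal/Real × 100 = 32012.06/20989.44 × 100 = 152.515.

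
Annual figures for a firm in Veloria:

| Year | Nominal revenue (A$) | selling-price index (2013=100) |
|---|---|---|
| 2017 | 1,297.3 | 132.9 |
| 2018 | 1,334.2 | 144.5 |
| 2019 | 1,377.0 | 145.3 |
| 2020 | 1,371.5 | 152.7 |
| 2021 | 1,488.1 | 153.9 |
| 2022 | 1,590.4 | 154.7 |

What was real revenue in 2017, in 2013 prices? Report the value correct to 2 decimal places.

A$976.15

Real revenue 2017 = 1297.3 / 1.329 = 976.15.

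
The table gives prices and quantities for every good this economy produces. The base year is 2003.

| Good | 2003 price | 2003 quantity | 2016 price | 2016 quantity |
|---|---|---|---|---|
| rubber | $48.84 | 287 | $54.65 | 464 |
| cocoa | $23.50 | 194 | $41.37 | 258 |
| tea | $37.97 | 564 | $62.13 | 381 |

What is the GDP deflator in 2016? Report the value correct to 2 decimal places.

Nominal GDP 2016 = 54.65·464 + 41.37·258 + 62.13·381 = 59702.59.
Real GDP 2016 (at 2003 prices) = 48.84·464 + 23.50·258 + 37.97·381 = 43191.33.
Deflator = Nominal/Real × 100 = 59702.59/43191.33 × 100 = 138.228.

138.23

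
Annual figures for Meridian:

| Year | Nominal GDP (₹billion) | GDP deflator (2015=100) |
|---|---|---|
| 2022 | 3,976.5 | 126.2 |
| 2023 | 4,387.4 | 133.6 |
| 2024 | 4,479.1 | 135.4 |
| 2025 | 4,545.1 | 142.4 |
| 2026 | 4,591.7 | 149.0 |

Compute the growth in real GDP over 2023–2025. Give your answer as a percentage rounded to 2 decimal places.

Real GDP 2023 = 4387.4/1.336 = 3283.98.
Real GDP 2025 = 4545.1/1.424 = 3191.78.
Change = 3191.78/3283.98 − 1 = -0.0281.

-2.81%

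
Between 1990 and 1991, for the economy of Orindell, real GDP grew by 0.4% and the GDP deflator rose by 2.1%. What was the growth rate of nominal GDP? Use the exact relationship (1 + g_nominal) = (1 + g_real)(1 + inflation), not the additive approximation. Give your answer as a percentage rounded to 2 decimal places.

2.51%

(1 + g_nom) = (1 + g_real)(1 + π) = 1.0040 × 1.0210 = 1.02508.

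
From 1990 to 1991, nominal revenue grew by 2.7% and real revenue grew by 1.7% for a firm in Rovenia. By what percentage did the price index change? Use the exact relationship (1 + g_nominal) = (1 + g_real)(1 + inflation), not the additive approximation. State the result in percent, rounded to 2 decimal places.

(1 + g_nom) = (1 + g_real)(1 + π), so π = 1.0270 / 1.0170 − 1 = 0.00983.

0.98%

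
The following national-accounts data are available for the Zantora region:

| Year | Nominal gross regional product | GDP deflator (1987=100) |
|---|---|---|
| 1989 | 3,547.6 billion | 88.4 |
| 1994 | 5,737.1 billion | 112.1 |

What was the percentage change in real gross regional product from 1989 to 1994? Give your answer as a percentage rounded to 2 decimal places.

27.53%

Deflate each year: 1989 → 3547.6/0.884 = 4013.12; 1994 → 5737.1/1.121 = 5117.84.
So real gross regional product changed by 5117.84/4013.12 − 1 = 0.2753, i.e. 27.53%.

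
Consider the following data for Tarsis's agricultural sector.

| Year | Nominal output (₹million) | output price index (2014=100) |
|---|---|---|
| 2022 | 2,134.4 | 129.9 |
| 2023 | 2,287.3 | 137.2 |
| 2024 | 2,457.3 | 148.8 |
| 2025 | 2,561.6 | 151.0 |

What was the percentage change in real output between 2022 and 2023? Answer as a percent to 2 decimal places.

Real output 2022 = 2134.4/1.299 = 1643.11.
Real output 2023 = 2287.3/1.372 = 1667.13.
Change = 1667.13/1643.11 − 1 = 0.0146.

1.46%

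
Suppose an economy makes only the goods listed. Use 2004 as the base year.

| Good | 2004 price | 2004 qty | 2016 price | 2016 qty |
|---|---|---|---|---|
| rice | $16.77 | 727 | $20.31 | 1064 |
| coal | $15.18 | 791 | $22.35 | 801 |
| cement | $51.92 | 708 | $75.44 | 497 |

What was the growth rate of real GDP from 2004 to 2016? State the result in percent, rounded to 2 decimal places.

Real GDP 2004 = Nominal GDP 2004 = 16.77·727 + 15.18·791 + 51.92·708 = 60958.53.
Real GDP 2016 (at 2004 prices) = 16.77·1064 + 15.18·801 + 51.92·497 = 55806.70.
Real growth = 55806.70/60958.53 − 1 = -0.0845.

-8.45%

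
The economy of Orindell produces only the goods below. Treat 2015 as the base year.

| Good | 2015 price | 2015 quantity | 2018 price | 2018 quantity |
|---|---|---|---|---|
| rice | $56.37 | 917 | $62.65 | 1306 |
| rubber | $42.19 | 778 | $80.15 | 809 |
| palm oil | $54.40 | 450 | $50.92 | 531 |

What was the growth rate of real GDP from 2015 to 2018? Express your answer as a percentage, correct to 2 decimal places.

25.36%

Real GDP 2015 = Nominal GDP 2015 = 56.37·917 + 42.19·778 + 54.40·450 = 108995.11.
Real GDP 2018 (at 2015 prices) = 56.37·1306 + 42.19·809 + 54.40·531 = 136637.33.
Real growth = 136637.33/108995.11 − 1 = 0.2536.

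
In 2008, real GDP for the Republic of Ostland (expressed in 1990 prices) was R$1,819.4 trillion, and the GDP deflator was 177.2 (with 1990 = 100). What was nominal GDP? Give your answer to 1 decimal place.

R$3,224.0 trillion

Nominal GDP = Real × (GDP deflator/100) = 1819.4 × 1.772 = 3223.98.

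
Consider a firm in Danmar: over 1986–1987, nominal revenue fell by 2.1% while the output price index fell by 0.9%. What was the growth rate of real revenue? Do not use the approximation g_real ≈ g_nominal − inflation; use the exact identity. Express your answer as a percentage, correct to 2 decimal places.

(1 + g_nom) = (1 + g_real)(1 + π), so g_real = 0.9790 / 0.9910 − 1 = -0.01211.

-1.21%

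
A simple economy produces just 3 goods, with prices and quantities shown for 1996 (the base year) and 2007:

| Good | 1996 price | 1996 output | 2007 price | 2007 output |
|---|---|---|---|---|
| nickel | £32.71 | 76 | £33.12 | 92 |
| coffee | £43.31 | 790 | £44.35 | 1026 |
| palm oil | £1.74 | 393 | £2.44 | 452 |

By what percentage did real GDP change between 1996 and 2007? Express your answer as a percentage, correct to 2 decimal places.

29.02%

Real GDP 1996 = Nominal GDP 1996 = 32.71·76 + 43.31·790 + 1.74·393 = 37384.68.
Real GDP 2007 (at 1996 prices) = 32.71·92 + 43.31·1026 + 1.74·452 = 48231.86.
Real growth = 48231.86/37384.68 − 1 = 0.2902.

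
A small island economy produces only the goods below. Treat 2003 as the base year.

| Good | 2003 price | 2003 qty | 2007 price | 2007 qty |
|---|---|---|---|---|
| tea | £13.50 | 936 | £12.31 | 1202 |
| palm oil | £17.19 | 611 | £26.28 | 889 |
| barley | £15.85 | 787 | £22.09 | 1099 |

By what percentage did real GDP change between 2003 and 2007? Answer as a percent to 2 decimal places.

37.39%

Real GDP 2003 = Nominal GDP 2003 = 13.50·936 + 17.19·611 + 15.85·787 = 35613.04.
Real GDP 2007 (at 2003 prices) = 13.50·1202 + 17.19·889 + 15.85·1099 = 48928.06.
Real growth = 48928.06/35613.04 − 1 = 0.3739.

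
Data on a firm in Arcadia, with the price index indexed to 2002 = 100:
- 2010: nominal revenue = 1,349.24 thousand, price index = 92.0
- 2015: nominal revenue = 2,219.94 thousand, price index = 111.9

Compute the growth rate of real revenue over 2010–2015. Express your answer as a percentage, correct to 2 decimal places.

Deflate each year: 2010 → 1349.24/0.920 = 1466.57; 2015 → 2219.94/1.119 = 1983.86.
So real revenue changed by 1983.86/1466.57 − 1 = 0.3527, i.e. 35.27%.

35.27%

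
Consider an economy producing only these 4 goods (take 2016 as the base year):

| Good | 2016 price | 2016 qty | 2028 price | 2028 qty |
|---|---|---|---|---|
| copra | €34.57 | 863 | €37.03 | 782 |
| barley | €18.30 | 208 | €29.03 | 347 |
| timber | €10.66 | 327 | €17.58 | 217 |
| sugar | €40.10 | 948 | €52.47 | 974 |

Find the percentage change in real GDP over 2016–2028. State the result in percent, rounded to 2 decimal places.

Real GDP 2016 = Nominal GDP 2016 = 34.57·863 + 18.30·208 + 10.66·327 + 40.10·948 = 75140.93.
Real GDP 2028 (at 2016 prices) = 34.57·782 + 18.30·347 + 10.66·217 + 40.10·974 = 74754.46.
Real growth = 74754.46/75140.93 − 1 = -0.0051.

-0.51%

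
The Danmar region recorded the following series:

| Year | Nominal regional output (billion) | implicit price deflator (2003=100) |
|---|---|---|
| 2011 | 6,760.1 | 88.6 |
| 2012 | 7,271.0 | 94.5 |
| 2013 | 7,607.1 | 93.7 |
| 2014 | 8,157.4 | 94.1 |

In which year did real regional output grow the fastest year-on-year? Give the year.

2014

2012: real = 7271.0/0.945 = 7694.18; growth vs 2011 (7629.91) = 0.84%.
2013: real = 7607.1/0.937 = 8118.57; growth vs 2012 (7694.18) = 5.52%.
2014: real = 8157.4/0.941 = 8668.86; growth vs 2013 (8118.57) = 6.78%.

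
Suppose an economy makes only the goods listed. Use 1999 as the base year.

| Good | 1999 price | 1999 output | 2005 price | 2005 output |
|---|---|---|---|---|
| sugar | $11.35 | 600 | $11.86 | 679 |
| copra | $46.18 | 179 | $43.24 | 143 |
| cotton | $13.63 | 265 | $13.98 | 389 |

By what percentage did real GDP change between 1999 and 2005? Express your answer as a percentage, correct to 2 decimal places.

4.95%

Real GDP 1999 = Nominal GDP 1999 = 11.35·600 + 46.18·179 + 13.63·265 = 18688.17.
Real GDP 2005 (at 1999 prices) = 11.35·679 + 46.18·143 + 13.63·389 = 19612.46.
Real growth = 19612.46/18688.17 − 1 = 0.0495.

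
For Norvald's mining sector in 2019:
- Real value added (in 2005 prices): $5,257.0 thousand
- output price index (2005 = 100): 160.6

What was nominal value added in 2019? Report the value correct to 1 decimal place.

Nominal value added = Real × (output price index/100) = 5257.0 × 1.606 = 8442.74.

$8,442.7 thousand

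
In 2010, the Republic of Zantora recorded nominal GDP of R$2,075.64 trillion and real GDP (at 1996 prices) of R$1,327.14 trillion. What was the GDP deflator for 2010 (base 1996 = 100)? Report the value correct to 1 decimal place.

156.4

GDP deflator = (Nominal / Real) × 100 = 2075.64 / 1327.14 × 100 = 156.40.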